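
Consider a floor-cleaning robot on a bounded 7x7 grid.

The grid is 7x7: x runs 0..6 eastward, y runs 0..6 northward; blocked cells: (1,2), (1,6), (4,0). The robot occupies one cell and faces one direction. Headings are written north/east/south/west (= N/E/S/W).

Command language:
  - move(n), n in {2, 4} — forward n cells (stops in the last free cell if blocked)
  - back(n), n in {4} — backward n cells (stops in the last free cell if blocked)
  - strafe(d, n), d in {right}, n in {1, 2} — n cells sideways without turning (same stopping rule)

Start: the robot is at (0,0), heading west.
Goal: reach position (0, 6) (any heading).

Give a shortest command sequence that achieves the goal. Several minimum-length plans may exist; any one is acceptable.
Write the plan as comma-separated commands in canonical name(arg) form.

strafe(right, 2), strafe(right, 2), strafe(right, 2)

begin: at (0,0), heading west
1. strafe(right, 2) → at (0,2), heading west
2. strafe(right, 2) → at (0,4), heading west
3. strafe(right, 2) → at (0,6), heading west
minimal: 3 command(s), checked below 3.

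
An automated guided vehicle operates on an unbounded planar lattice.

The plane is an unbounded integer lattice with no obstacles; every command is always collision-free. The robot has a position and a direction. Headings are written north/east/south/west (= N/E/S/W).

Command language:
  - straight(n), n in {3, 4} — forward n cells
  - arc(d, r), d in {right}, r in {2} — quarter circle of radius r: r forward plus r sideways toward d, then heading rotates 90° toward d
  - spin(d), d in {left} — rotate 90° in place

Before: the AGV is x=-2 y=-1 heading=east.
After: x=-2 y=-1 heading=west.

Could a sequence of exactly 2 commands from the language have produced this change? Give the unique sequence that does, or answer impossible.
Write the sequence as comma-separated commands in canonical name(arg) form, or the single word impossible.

spin(left), spin(left)

key: parked at (-2,-1) the whole time — nothing moves the robot
start: x=-2 y=-1 heading=east
t=1 spin(left) ⇒ x=-2 y=-1 heading=north
t=2 spin(left) ⇒ x=-2 y=-1 heading=west
no rival 2-sequence matches.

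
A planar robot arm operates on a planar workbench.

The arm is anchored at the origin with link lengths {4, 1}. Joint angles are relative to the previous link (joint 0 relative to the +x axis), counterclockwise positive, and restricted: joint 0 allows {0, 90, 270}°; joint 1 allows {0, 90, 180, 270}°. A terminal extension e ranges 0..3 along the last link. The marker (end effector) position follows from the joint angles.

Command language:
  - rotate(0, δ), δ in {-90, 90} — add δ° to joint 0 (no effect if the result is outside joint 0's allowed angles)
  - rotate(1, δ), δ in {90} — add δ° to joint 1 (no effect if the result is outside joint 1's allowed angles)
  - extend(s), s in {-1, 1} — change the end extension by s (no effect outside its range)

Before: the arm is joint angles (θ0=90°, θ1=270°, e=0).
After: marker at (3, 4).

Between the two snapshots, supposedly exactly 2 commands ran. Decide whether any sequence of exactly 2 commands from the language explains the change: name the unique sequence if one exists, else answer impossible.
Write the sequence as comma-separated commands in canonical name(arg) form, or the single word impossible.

t0: joint angles (θ0=90°, θ1=270°, e=0)
[1] after extend(1): joint angles (θ0=90°, θ1=270°, e=1)
[2] after extend(1): joint angles (θ0=90°, θ1=270°, e=2)
no other 2-command option fits: unique.

extend(1), extend(1)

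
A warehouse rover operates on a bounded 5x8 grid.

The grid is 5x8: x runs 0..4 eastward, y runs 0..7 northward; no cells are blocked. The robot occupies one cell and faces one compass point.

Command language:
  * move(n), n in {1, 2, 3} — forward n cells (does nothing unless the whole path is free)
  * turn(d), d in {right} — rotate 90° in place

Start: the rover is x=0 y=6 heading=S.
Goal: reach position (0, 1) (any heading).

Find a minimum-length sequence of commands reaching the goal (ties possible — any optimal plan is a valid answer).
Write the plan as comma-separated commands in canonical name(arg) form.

start: x=0 y=6 heading=S
step 1 (move(2)): x=0 y=4 heading=S
step 2 (move(3)): x=0 y=1 heading=S
nothing shorter than 2 reaches the goal.

move(2), move(3)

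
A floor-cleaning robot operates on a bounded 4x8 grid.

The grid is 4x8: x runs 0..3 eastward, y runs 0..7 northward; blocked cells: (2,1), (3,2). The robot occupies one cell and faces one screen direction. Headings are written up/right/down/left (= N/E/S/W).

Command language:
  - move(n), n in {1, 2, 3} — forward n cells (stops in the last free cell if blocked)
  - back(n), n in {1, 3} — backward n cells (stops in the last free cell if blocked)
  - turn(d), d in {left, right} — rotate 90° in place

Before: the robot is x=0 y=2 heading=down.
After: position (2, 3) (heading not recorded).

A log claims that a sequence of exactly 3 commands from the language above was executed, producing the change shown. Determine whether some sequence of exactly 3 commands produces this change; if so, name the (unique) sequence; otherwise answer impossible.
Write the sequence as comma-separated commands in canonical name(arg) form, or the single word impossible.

key: order matters: swapping back(1) and move(2) lands elsewhere
from: x=0 y=2 heading=down
[1] after back(1): x=0 y=3 heading=down
[2] after turn(left): x=0 y=3 heading=right
[3] after move(2): x=2 y=3 heading=right
uniquely the one of 343 3-step routes that fits.

back(1), turn(left), move(2)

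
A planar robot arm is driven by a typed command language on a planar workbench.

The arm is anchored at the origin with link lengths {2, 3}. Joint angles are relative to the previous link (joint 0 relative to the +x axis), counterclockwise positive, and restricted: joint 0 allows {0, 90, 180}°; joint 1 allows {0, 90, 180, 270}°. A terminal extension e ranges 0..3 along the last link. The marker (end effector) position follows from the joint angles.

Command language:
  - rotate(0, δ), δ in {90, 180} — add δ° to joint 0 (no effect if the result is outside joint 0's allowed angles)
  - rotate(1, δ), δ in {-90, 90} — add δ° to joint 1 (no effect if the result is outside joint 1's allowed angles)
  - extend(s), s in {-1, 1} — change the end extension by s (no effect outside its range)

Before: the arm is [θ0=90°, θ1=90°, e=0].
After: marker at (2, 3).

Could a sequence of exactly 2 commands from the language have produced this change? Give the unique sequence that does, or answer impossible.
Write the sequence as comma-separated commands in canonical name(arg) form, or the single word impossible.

key: order matters: swapping rotate(0, 90) and rotate(0, 180) lands elsewhere
from: [θ0=90°, θ1=90°, e=0]
t=1 rotate(0, 90) ⇒ [θ0=180°, θ1=90°, e=0]
t=2 rotate(0, 180) ⇒ [θ0=0°, θ1=90°, e=0]
no rival 2-sequence matches.

rotate(0, 90), rotate(0, 180)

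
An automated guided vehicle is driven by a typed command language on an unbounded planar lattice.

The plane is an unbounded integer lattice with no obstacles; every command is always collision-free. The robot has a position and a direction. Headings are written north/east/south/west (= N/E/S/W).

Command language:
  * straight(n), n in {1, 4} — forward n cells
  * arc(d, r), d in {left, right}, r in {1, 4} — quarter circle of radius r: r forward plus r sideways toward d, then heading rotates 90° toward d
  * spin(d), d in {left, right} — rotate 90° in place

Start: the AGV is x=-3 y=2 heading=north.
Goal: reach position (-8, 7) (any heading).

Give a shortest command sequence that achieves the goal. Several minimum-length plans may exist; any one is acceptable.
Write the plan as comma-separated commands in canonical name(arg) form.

from: x=-3 y=2 heading=north
t=1 arc(left, 4) ⇒ x=-7 y=6 heading=west
t=2 arc(right, 1) ⇒ x=-8 y=7 heading=north
minimal: 2 command(s), checked below 2.

arc(left, 4), arc(right, 1)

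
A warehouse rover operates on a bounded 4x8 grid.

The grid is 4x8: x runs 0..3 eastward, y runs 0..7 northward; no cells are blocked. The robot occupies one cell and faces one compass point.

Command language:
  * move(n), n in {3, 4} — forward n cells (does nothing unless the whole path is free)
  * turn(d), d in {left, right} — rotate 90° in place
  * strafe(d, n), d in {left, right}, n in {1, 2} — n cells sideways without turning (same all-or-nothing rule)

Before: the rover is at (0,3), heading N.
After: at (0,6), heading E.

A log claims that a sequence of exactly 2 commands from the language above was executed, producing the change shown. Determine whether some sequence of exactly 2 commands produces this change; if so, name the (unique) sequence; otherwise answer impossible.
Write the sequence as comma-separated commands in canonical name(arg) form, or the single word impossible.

move(3), turn(right)

key: running turn(right) before move(3) would end elsewhere — order is forced
begin: at (0,3), heading N
1. move(3) → at (0,6), heading N
2. turn(right) → at (0,6), heading E
all 64 alternatives checked — unique.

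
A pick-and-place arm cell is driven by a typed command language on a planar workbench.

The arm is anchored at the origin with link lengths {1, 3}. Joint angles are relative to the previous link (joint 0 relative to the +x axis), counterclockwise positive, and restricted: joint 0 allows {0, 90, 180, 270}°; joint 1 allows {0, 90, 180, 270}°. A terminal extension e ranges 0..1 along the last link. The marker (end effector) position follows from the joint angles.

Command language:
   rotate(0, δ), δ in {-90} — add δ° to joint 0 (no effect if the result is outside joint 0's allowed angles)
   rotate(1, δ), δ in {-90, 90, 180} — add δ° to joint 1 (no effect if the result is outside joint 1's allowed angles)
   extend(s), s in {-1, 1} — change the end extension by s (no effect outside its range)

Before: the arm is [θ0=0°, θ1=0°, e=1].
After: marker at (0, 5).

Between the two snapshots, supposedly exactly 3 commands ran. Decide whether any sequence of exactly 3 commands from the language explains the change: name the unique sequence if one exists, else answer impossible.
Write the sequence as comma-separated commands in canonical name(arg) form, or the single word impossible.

begin: [θ0=0°, θ1=0°, e=1]
t=1 rotate(0, -90) ⇒ [θ0=270°, θ1=0°, e=1]
t=2 rotate(0, -90) ⇒ [θ0=180°, θ1=0°, e=1]
t=3 rotate(0, -90) ⇒ [θ0=90°, θ1=0°, e=1]
no rival 3-sequence matches.

rotate(0, -90), rotate(0, -90), rotate(0, -90)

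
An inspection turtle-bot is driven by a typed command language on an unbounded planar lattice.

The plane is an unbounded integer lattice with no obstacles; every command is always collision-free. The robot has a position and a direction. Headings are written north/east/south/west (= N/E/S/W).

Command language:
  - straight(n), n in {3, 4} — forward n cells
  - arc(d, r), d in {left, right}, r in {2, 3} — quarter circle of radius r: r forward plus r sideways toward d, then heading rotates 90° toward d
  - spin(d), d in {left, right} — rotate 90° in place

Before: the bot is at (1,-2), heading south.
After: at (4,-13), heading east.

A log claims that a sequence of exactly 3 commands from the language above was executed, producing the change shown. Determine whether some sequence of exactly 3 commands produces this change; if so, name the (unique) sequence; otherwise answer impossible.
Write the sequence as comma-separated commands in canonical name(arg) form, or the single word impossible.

straight(4), straight(4), arc(left, 3)

key: running arc(left, 3) before straight(4) would end elsewhere — order is forced
from: at (1,-2), heading south
t=1 straight(4) ⇒ at (1,-6), heading south
t=2 straight(4) ⇒ at (1,-10), heading south
t=3 arc(left, 3) ⇒ at (4,-13), heading east
all 512 alternatives checked — unique.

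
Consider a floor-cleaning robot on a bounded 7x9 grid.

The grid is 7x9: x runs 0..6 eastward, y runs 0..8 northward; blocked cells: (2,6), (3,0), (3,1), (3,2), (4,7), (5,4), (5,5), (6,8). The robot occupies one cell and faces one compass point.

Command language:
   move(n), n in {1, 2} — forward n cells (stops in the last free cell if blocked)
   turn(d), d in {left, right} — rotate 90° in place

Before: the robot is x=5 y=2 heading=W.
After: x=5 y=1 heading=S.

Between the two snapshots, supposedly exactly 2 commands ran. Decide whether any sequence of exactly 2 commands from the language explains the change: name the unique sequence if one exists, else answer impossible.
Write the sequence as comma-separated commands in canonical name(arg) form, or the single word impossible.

turn(left), move(1)

key: running move(1) before turn(left) would end elsewhere — order is forced
initial: x=5 y=2 heading=W
[1] after turn(left): x=5 y=2 heading=S
[2] after move(1): x=5 y=1 heading=S
no other 2-command option fits: unique.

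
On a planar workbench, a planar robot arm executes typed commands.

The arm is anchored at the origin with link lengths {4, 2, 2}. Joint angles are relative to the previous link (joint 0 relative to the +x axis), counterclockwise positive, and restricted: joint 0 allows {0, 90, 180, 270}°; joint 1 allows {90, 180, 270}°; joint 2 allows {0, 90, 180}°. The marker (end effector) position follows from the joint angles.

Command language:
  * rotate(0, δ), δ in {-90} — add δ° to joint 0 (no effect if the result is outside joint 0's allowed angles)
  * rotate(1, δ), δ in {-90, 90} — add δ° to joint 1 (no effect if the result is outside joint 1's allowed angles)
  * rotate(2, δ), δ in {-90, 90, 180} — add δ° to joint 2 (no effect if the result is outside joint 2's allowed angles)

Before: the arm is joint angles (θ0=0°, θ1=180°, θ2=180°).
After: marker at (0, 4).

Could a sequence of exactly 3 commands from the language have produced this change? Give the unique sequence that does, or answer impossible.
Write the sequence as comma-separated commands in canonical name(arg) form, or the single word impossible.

rotate(0, -90), rotate(0, -90), rotate(0, -90)

initial: joint angles (θ0=0°, θ1=180°, θ2=180°)
step 1 (rotate(0, -90)): joint angles (θ0=270°, θ1=180°, θ2=180°)
step 2 (rotate(0, -90)): joint angles (θ0=180°, θ1=180°, θ2=180°)
step 3 (rotate(0, -90)): joint angles (θ0=90°, θ1=180°, θ2=180°)
no other 3-command option fits: unique.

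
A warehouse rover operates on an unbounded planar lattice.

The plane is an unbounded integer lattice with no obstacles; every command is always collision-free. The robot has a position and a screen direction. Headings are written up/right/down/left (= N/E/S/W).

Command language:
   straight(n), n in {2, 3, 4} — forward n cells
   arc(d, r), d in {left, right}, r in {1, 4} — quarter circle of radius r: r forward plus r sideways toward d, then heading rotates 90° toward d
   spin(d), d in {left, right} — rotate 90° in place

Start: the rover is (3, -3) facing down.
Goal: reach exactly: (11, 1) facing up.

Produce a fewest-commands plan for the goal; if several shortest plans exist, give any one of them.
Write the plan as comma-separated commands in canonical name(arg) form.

spin(left), straight(4), arc(left, 4)

initial: (3, -3) facing down
1. spin(left) → (3, -3) facing right
2. straight(4) → (7, -3) facing right
3. arc(left, 4) → (11, 1) facing up
no 2-step plan works, so 3 is optimal.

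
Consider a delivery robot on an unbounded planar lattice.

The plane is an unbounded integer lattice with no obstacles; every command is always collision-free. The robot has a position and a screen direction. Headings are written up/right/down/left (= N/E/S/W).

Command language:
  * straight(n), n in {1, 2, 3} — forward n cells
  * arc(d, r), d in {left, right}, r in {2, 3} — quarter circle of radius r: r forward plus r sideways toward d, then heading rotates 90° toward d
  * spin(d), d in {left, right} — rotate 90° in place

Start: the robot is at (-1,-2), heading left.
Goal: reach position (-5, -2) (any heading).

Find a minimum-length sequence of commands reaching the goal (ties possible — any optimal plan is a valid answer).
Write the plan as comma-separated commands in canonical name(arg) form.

straight(3), straight(1)

from: at (-1,-2), heading left
[1] after straight(3): at (-4,-2), heading left
[2] after straight(1): at (-5,-2), heading left
shorter routes all fall short; 2 is best.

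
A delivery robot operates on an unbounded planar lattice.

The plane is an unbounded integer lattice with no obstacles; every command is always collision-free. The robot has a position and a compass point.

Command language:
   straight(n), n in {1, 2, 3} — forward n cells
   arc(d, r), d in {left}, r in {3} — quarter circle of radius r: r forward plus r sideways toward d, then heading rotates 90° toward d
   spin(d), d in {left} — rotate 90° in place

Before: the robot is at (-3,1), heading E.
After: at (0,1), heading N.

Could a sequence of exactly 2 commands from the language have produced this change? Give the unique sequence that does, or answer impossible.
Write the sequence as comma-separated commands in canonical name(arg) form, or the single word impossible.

key: running spin(left) before straight(3) would end elsewhere — order is forced
from: at (-3,1), heading E
t=1 straight(3) ⇒ at (0,1), heading E
t=2 spin(left) ⇒ at (0,1), heading N
no other 2-command option fits: unique.

straight(3), spin(left)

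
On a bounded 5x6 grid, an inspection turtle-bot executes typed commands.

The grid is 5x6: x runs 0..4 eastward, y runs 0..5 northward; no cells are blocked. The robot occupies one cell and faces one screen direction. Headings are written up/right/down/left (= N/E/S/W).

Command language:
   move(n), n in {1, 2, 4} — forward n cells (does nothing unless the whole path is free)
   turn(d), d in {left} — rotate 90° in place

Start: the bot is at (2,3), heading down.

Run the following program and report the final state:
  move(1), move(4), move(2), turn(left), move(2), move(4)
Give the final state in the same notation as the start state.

start: at (2,3), heading down
1. move(1) → at (2,2), heading down
2. move(4) → at (2,2), heading down
3. move(2) → at (2,0), heading down
4. turn(left) → at (2,0), heading right
5. move(2) → at (4,0), heading right
6. move(4) → at (4,0), heading right

at (4,0), heading right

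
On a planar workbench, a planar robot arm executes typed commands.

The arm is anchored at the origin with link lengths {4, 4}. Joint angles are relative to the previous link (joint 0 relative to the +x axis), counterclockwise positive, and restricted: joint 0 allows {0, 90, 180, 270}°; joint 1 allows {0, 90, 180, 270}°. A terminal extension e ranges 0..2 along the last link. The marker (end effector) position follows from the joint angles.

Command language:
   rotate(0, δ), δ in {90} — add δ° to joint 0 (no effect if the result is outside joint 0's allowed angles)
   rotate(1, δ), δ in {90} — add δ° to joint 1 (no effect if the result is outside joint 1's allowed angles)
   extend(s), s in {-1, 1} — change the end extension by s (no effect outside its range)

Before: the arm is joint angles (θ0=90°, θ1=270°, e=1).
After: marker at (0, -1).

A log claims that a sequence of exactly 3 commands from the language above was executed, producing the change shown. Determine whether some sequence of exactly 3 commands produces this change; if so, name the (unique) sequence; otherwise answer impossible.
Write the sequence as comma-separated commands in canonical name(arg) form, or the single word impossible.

rotate(1, 90), rotate(1, 90), rotate(1, 90)

t0: joint angles (θ0=90°, θ1=270°, e=1)
1. rotate(1, 90) → joint angles (θ0=90°, θ1=0°, e=1)
2. rotate(1, 90) → joint angles (θ0=90°, θ1=90°, e=1)
3. rotate(1, 90) → joint angles (θ0=90°, θ1=180°, e=1)
all 64 alternatives checked — unique.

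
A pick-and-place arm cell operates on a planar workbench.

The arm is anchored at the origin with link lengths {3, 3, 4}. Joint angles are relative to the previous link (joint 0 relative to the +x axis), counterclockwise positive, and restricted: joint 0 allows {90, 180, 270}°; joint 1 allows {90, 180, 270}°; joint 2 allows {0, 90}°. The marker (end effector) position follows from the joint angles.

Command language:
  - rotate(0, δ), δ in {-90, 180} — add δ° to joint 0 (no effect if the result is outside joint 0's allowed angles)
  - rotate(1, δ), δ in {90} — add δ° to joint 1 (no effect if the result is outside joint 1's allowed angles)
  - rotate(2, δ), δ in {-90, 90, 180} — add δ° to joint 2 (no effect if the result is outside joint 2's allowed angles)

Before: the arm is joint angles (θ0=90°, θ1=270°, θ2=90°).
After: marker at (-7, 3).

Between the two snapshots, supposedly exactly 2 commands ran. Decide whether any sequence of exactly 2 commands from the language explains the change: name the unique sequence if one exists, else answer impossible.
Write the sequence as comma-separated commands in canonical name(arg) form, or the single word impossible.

key: order matters: swapping rotate(0, 180) and rotate(0, -90) lands elsewhere
begin: joint angles (θ0=90°, θ1=270°, θ2=90°)
t=1 rotate(0, 180) ⇒ joint angles (θ0=270°, θ1=270°, θ2=90°)
t=2 rotate(0, -90) ⇒ joint angles (θ0=180°, θ1=270°, θ2=90°)
no rival 2-sequence matches.

rotate(0, 180), rotate(0, -90)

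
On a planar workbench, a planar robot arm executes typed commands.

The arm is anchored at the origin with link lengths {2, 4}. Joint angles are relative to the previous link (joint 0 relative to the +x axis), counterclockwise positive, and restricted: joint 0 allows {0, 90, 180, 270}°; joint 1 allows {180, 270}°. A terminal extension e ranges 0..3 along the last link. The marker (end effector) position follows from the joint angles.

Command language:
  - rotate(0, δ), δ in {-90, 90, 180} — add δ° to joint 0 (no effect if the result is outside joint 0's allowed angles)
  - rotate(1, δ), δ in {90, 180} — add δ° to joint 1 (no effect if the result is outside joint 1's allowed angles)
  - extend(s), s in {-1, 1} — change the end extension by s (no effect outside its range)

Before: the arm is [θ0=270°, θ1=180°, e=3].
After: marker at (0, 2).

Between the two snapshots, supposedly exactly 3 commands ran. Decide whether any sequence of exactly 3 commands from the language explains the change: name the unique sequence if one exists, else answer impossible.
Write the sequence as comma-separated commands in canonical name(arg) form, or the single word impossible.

extend(-1), extend(-1), extend(-1)

start: [θ0=270°, θ1=180°, e=3]
1. extend(-1) → [θ0=270°, θ1=180°, e=2]
2. extend(-1) → [θ0=270°, θ1=180°, e=1]
3. extend(-1) → [θ0=270°, θ1=180°, e=0]
uniquely the one of 343 3-step routes that fits.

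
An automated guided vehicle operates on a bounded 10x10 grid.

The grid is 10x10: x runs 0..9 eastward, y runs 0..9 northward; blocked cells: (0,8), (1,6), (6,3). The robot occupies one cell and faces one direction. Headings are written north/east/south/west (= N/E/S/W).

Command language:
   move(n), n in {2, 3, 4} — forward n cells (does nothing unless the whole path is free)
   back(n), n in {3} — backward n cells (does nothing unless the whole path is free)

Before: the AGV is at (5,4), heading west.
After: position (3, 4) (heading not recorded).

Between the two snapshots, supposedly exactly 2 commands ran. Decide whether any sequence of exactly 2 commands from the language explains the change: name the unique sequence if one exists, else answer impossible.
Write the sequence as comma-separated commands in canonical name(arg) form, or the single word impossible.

move(2), move(4)

key: move(4) would leave the grid, so it does nothing
initial: at (5,4), heading west
step 1 (move(2)): at (3,4), heading west
step 2 (move(4)): at (3,4), heading west
no other 2-command option fits: unique.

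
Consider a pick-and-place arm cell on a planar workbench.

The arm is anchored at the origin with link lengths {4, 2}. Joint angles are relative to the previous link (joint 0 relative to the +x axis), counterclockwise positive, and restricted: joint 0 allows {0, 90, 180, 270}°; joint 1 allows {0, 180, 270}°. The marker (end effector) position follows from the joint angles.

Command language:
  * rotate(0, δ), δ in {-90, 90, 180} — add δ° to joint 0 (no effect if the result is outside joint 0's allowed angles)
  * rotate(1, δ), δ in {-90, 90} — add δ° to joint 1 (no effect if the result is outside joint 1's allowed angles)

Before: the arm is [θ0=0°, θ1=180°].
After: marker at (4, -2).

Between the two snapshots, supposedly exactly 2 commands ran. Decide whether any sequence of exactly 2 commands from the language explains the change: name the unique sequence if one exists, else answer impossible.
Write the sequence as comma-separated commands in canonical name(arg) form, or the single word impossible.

rotate(1, -90), rotate(1, 90)

key: running rotate(1, 90) before rotate(1, -90) would end elsewhere — order is forced
from: [θ0=0°, θ1=180°]
1. rotate(1, -90) → [θ0=0°, θ1=180°]
2. rotate(1, 90) → [θ0=0°, θ1=270°]
no other 2-command option fits: unique.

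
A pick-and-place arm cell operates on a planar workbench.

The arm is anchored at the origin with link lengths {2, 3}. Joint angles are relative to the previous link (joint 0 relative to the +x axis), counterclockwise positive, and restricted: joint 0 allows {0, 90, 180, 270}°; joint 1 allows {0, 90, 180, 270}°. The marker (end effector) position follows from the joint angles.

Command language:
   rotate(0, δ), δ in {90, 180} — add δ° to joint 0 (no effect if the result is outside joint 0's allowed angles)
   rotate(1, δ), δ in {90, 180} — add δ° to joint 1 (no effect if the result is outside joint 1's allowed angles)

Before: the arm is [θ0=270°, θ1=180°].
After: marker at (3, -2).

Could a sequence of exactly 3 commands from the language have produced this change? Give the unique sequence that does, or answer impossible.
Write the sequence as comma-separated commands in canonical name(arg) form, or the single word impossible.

begin: [θ0=270°, θ1=180°]
t=1 rotate(1, 90) ⇒ [θ0=270°, θ1=270°]
t=2 rotate(1, 90) ⇒ [θ0=270°, θ1=0°]
t=3 rotate(1, 90) ⇒ [θ0=270°, θ1=90°]
no other 3-command option fits: unique.

rotate(1, 90), rotate(1, 90), rotate(1, 90)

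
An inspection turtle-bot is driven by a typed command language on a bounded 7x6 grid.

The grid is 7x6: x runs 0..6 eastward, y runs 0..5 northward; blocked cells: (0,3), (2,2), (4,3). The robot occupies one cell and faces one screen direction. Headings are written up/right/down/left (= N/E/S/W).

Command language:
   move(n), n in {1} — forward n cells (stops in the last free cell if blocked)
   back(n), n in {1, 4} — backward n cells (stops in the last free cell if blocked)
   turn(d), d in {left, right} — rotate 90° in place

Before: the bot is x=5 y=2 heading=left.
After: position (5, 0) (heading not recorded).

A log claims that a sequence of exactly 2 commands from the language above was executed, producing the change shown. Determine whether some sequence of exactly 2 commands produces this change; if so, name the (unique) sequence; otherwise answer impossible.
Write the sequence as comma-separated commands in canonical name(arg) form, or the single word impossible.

key: order matters: swapping turn(right) and back(4) lands elsewhere
t0: x=5 y=2 heading=left
t=1 turn(right) ⇒ x=5 y=2 heading=up
t=2 back(4) ⇒ x=5 y=0 heading=up
uniquely the one of 25 2-step routes that fits.

turn(right), back(4)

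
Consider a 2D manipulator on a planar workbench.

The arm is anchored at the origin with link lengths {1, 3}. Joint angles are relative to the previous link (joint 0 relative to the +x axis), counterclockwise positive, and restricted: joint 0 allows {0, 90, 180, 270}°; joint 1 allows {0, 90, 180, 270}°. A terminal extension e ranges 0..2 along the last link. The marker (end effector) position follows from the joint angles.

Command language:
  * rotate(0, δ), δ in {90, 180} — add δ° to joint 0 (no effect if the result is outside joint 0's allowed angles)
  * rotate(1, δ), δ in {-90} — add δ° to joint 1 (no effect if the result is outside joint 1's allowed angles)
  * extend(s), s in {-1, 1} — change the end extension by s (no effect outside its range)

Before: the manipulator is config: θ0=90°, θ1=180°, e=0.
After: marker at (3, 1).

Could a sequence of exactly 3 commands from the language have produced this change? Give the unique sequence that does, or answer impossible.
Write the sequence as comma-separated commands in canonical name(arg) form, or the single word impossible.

rotate(1, -90), rotate(1, -90), rotate(1, -90)

begin: config: θ0=90°, θ1=180°, e=0
[1] after rotate(1, -90): config: θ0=90°, θ1=90°, e=0
[2] after rotate(1, -90): config: θ0=90°, θ1=0°, e=0
[3] after rotate(1, -90): config: θ0=90°, θ1=270°, e=0
all 125 alternatives checked — unique.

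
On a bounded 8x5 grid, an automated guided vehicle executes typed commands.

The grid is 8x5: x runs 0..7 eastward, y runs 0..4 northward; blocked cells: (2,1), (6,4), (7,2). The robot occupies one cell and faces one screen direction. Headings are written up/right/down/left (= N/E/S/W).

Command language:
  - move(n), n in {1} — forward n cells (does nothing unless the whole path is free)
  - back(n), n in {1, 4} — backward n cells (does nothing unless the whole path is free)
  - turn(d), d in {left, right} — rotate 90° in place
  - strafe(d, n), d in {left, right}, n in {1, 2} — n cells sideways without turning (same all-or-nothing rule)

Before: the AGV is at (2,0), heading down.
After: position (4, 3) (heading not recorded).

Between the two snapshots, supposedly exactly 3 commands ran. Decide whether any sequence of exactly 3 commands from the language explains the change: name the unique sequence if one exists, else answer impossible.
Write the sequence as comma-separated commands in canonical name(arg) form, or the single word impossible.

strafe(left, 2), back(4), move(1)

key: order matters: swapping strafe(left, 2) and move(1) lands elsewhere
initial: at (2,0), heading down
step 1 (strafe(left, 2)): at (4,0), heading down
step 2 (back(4)): at (4,4), heading down
step 3 (move(1)): at (4,3), heading down
uniquely the one of 729 3-step routes that fits.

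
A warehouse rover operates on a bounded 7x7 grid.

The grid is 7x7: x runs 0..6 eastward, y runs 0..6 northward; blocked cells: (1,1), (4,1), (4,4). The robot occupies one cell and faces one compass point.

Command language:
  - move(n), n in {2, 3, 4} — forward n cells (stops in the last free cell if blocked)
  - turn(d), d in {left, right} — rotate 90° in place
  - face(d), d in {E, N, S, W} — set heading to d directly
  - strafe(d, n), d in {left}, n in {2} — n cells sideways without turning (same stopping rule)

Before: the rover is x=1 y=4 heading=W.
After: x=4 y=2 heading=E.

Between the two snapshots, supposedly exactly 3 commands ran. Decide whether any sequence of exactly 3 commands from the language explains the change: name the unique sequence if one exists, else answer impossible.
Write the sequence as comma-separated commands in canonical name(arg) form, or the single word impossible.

strafe(left, 2), face(E), move(3)

key: position moved to (4,2) AND the heading swung to E — translation plus rotation needed
t0: x=1 y=4 heading=W
t=1 strafe(left, 2) ⇒ x=1 y=2 heading=W
t=2 face(E) ⇒ x=1 y=2 heading=E
t=3 move(3) ⇒ x=4 y=2 heading=E
all 1000 alternatives checked — unique.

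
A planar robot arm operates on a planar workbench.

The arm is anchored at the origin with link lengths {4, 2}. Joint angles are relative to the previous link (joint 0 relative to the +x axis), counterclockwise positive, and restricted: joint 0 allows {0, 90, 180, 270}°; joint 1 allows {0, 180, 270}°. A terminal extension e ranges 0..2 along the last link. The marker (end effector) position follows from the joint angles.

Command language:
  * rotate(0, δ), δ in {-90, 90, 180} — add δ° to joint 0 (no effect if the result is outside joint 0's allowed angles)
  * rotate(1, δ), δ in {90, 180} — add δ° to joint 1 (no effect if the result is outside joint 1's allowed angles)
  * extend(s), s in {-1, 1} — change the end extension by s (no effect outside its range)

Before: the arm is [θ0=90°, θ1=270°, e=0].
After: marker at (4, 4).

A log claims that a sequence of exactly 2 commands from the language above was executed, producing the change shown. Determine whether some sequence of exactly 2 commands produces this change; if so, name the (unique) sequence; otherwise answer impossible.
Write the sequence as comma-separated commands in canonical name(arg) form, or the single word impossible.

extend(1), extend(1)

from: [θ0=90°, θ1=270°, e=0]
step 1 (extend(1)): [θ0=90°, θ1=270°, e=1]
step 2 (extend(1)): [θ0=90°, θ1=270°, e=2]
no other 2-command option fits: unique.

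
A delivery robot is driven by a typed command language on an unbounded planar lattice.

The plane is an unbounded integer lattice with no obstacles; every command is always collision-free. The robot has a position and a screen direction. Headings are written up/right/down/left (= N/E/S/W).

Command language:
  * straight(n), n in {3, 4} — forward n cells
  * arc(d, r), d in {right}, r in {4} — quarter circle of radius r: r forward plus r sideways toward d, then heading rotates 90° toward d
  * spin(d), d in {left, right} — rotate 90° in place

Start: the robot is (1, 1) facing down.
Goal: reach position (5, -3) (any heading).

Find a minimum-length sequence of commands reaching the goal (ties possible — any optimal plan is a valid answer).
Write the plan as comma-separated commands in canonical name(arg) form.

start: (1, 1) facing down
t=1 spin(left) ⇒ (1, 1) facing right
t=2 arc(right, 4) ⇒ (5, -3) facing down
nothing shorter than 2 reaches the goal.

spin(left), arc(right, 4)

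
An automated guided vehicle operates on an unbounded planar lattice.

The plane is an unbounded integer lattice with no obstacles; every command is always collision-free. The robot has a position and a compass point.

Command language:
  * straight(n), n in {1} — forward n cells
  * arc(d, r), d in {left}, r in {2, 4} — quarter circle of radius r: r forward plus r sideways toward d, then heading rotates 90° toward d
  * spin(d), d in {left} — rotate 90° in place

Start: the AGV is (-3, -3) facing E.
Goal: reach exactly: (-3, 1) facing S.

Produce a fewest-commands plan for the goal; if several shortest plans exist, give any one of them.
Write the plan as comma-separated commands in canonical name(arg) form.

from: (-3, -3) facing E
1. arc(left, 2) → (-1, -1) facing N
2. arc(left, 2) → (-3, 1) facing W
3. spin(left) → (-3, 1) facing S
nothing shorter than 3 reaches the goal.

arc(left, 2), arc(left, 2), spin(left)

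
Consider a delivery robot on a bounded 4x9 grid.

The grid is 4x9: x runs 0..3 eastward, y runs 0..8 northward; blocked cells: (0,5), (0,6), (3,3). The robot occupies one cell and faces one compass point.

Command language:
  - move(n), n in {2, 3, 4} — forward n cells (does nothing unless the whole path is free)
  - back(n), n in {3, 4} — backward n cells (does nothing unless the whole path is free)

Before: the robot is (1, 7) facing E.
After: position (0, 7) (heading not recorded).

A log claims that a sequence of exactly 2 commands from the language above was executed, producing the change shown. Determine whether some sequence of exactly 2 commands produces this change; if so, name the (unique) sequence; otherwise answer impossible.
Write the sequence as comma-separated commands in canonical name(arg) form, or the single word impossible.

key: order matters: swapping move(2) and back(3) lands elsewhere
begin: (1, 7) facing E
[1] after move(2): (3, 7) facing E
[2] after back(3): (0, 7) facing E
no rival 2-sequence matches.

move(2), back(3)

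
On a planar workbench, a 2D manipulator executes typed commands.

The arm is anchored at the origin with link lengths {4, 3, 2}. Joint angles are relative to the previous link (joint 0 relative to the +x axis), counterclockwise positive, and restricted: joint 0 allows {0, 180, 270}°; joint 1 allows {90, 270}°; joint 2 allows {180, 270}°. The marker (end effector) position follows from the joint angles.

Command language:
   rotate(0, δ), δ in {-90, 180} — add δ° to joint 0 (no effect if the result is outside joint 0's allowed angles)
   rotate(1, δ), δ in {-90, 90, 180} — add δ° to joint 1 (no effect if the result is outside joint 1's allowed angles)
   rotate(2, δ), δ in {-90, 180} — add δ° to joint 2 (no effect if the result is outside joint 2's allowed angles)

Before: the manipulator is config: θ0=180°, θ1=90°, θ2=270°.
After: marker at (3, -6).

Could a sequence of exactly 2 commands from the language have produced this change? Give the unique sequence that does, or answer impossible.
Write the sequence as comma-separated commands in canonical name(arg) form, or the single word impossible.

rotate(0, 180), rotate(0, -90)

key: running rotate(0, -90) before rotate(0, 180) would end elsewhere — order is forced
begin: config: θ0=180°, θ1=90°, θ2=270°
[1] after rotate(0, 180): config: θ0=0°, θ1=90°, θ2=270°
[2] after rotate(0, -90): config: θ0=270°, θ1=90°, θ2=270°
uniquely the one of 49 2-step routes that fits.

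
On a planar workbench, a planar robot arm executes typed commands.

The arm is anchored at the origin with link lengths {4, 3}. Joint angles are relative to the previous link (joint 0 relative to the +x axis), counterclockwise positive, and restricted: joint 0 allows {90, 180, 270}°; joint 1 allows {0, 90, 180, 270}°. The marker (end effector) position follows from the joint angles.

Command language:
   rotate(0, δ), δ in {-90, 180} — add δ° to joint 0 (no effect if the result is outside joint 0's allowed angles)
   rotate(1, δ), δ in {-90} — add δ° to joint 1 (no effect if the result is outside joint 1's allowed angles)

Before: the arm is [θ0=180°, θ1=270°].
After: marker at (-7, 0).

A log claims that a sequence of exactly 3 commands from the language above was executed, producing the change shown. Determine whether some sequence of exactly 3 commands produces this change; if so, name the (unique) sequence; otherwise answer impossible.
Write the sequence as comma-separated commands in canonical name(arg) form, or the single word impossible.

rotate(1, -90), rotate(1, -90), rotate(1, -90)

from: [θ0=180°, θ1=270°]
1. rotate(1, -90) → [θ0=180°, θ1=180°]
2. rotate(1, -90) → [θ0=180°, θ1=90°]
3. rotate(1, -90) → [θ0=180°, θ1=0°]
uniquely the one of 27 3-step routes that fits.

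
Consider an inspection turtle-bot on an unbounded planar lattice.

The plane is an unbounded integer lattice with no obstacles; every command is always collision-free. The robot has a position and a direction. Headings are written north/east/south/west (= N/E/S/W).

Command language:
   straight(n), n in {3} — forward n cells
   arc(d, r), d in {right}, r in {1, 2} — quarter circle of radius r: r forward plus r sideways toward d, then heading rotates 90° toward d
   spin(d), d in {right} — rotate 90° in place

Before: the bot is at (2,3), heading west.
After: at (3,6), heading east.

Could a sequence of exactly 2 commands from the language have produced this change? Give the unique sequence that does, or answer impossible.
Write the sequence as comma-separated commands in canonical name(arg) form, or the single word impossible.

arc(right, 1), arc(right, 2)

key: running arc(right, 2) before arc(right, 1) would end elsewhere — order is forced
from: at (2,3), heading west
1. arc(right, 1) → at (1,4), heading north
2. arc(right, 2) → at (3,6), heading east
no other 2-command option fits: unique.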